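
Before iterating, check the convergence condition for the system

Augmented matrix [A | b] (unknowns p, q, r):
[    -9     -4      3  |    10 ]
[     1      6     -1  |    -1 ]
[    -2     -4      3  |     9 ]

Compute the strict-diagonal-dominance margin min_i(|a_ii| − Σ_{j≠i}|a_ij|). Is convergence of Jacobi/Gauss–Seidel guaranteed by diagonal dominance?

row 1: |-9| − (4+3) = 2
row 2: |6| − (1+1) = 4
row 3: |3| − (2+4) = -3
minimum over rows = -3 → not strictly diagonally dominant

-3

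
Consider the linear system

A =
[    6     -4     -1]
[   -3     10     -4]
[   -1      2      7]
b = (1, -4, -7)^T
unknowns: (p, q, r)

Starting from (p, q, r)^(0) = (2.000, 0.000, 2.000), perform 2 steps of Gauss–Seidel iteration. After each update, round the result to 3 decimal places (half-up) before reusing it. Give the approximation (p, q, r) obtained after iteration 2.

(0.352, -0.729, -0.741)

Iteration 1:
  p = (1 - (-4)·0.000 - (-1)·2.000) / (6) = 0.500
  q = (-4 - (-3)·0.500 - (-4)·2.000) / (10) = 0.550
  r = (-7 - (-1)·0.500 - (2)·0.550) / (7) = -1.086
Iteration 2:
  p = (1 - (-4)·0.550 - (-1)·-1.086) / (6) = 0.352
  q = (-4 - (-3)·0.352 - (-4)·-1.086) / (10) = -0.729
  r = (-7 - (-1)·0.352 - (2)·-0.729) / (7) = -0.741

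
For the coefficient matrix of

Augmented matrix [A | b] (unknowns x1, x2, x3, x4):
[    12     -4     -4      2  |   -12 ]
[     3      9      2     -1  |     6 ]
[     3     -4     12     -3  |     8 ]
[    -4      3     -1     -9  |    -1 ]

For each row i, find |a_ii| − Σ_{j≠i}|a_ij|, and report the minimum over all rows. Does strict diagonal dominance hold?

1

row 1: |12| − (4+4+2) = 2
row 2: |9| − (3+2+1) = 3
row 3: |12| − (3+4+3) = 2
row 4: |-9| − (4+3+1) = 1
minimum over rows = 1 → strictly diagonally dominant (convergence guaranteed)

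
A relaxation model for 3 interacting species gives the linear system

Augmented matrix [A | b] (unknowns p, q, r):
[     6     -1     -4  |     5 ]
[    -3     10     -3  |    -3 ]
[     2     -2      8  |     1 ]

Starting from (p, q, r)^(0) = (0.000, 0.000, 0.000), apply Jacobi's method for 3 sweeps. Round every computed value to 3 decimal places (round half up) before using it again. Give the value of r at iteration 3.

-0.095

Iteration 1:
  p = (5 - (-1)·0.000 - (-4)·0.000) / (6) = 0.833
  q = (-3 - (-3)·0.000 - (-3)·0.000) / (10) = -0.300
  r = (1 - (2)·0.000 - (-2)·0.000) / (8) = 0.125
Iteration 2:
  p = (5 - (-1)·-0.300 - (-4)·0.125) / (6) = 0.867
  q = (-3 - (-3)·0.833 - (-3)·0.125) / (10) = -0.013
  r = (1 - (2)·0.833 - (-2)·-0.300) / (8) = -0.158
Iteration 3:
  p = (5 - (-1)·-0.013 - (-4)·-0.158) / (6) = 0.726
  q = (-3 - (-3)·0.867 - (-3)·-0.158) / (10) = -0.087
  r = (1 - (2)·0.867 - (-2)·-0.013) / (8) = -0.095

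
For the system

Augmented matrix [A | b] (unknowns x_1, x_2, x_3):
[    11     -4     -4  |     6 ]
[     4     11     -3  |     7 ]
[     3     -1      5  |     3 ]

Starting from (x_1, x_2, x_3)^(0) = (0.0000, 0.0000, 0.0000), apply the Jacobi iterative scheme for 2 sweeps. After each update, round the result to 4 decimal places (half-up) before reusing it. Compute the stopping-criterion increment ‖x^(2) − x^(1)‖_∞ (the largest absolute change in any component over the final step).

0.4496

Iteration 1:
  x_1 = (6 - (-4)·0.0000 - (-4)·0.0000) / (11) = 0.5455
  x_2 = (7 - (4)·0.0000 - (-3)·0.0000) / (11) = 0.6364
  x_3 = (3 - (3)·0.0000 - (-1)·0.0000) / (5) = 0.6000
Iteration 2:
  x_1 = (6 - (-4)·0.6364 - (-4)·0.6000) / (11) = 0.9951
  x_2 = (7 - (4)·0.5455 - (-3)·0.6000) / (11) = 0.6016
  x_3 = (3 - (3)·0.5455 - (-1)·0.6364) / (5) = 0.4000
Change: (0.4496, -0.0348, -0.2000) → max |·| = 0.4496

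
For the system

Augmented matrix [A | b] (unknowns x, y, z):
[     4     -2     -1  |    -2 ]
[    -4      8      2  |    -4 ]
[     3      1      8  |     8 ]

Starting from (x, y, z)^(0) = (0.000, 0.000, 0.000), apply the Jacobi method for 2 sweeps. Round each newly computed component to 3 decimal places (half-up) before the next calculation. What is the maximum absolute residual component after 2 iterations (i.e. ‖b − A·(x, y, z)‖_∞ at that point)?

0.750

Iteration 1:
  x = (-2 - (-2)·0.000 - (-1)·0.000) / (4) = -0.500
  y = (-4 - (-4)·0.000 - (2)·0.000) / (8) = -0.500
  z = (8 - (3)·0.000 - (1)·0.000) / (8) = 1.000
Iteration 2:
  x = (-2 - (-2)·-0.500 - (-1)·1.000) / (4) = -0.500
  y = (-4 - (-4)·-0.500 - (2)·1.000) / (8) = -1.000
  z = (8 - (3)·-0.500 - (1)·-0.500) / (8) = 1.250
Residual b − A·x = (-0.750, -0.500, 0.500); ∞-norm = 0.750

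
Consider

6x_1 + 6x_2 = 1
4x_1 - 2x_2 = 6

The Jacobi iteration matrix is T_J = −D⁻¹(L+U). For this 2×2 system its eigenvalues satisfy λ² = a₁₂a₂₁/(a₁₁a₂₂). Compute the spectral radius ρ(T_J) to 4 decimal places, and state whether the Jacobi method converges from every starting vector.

a₁₂a₂₁/(a₁₁a₂₂) = (6)·(4) / ((6)·(-2)) = -2.000000
ρ = √|-2.000000| = √2.000000 = 1.4142
ρ > 1, so Jacobi diverges

1.4142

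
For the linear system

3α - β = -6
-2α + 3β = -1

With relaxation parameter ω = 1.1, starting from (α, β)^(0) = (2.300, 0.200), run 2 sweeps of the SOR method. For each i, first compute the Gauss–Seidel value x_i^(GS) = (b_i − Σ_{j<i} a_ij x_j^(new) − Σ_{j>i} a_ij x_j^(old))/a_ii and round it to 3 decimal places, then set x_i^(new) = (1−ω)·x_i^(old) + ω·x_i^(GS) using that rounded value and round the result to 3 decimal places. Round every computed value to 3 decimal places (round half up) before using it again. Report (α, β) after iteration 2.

(-2.740, -2.165)

Iteration 1:
  α: GS value = (-6 - (-1)·0.200) / (3) = -1.933;  α ← (1−ω)·2.300 + ω·-1.933 = -2.356
  β: GS value = (-1 - (-2)·-2.356) / (3) = -1.904;  β ← (1−ω)·0.200 + ω·-1.904 = -2.114
Iteration 2:
  α: GS value = (-6 - (-1)·-2.114) / (3) = -2.705;  α ← (1−ω)·-2.356 + ω·-2.705 = -2.740
  β: GS value = (-1 - (-2)·-2.740) / (3) = -2.160;  β ← (1−ω)·-2.114 + ω·-2.160 = -2.165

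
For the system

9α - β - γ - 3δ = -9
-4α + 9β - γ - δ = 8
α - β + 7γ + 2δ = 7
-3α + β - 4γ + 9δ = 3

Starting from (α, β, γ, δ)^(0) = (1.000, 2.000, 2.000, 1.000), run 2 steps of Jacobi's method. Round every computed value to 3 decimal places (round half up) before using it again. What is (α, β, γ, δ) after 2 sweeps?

(-0.275, 1.034, 0.889, 0.455)

Iteration 1:
  α = (-9 - (-1)·2.000 - (-1)·2.000 - (-3)·1.000) / (9) = -0.222
  β = (8 - (-4)·1.000 - (-1)·2.000 - (-1)·1.000) / (9) = 1.667
  γ = (7 - (1)·1.000 - (-1)·2.000 - (2)·1.000) / (7) = 0.857
  δ = (3 - (-3)·1.000 - (1)·2.000 - (-4)·2.000) / (9) = 1.333
Iteration 2:
  α = (-9 - (-1)·1.667 - (-1)·0.857 - (-3)·1.333) / (9) = -0.275
  β = (8 - (-4)·-0.222 - (-1)·0.857 - (-1)·1.333) / (9) = 1.034
  γ = (7 - (1)·-0.222 - (-1)·1.667 - (2)·1.333) / (7) = 0.889
  δ = (3 - (-3)·-0.222 - (1)·1.667 - (-4)·0.857) / (9) = 0.455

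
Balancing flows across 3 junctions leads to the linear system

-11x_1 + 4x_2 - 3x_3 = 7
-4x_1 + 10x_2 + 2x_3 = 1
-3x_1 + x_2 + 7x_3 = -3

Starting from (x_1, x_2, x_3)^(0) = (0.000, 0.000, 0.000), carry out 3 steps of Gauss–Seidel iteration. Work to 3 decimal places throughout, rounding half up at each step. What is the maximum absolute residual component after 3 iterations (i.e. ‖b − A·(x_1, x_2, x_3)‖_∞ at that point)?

Iteration 1:
  x_1 = (7 - (4)·0.000 - (-3)·0.000) / (-11) = -0.636
  x_2 = (1 - (-4)·-0.636 - (2)·0.000) / (10) = -0.154
  x_3 = (-3 - (-3)·-0.636 - (1)·-0.154) / (7) = -0.679
Iteration 2:
  x_1 = (7 - (4)·-0.154 - (-3)·-0.679) / (-11) = -0.507
  x_2 = (1 - (-4)·-0.507 - (2)·-0.679) / (10) = 0.033
  x_3 = (-3 - (-3)·-0.507 - (1)·0.033) / (7) = -0.651
Iteration 3:
  x_1 = (7 - (4)·0.033 - (-3)·-0.651) / (-11) = -0.447
  x_2 = (1 - (-4)·-0.447 - (2)·-0.651) / (10) = 0.051
  x_3 = (-3 - (-3)·-0.447 - (1)·0.051) / (7) = -0.627
Residual b − A·x = (-0.002, -0.044, -0.003); ∞-norm = 0.044

0.044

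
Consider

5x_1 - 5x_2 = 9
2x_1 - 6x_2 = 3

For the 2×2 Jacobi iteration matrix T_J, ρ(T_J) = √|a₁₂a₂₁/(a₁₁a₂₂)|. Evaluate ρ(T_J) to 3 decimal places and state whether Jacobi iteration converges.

0.577

a₁₂a₂₁/(a₁₁a₂₂) = (-5)·(2) / ((5)·(-6)) = 0.333333
ρ = √|0.333333| = √0.333333 = 0.577
ρ < 1, so Jacobi converges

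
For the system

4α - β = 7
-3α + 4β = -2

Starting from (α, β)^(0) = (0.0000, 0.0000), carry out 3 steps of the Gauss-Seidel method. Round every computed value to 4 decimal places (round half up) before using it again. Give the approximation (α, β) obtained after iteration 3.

(1.9912, 0.9934)

Iteration 1:
  α = (7 - (-1)·0.0000) / (4) = 1.7500
  β = (-2 - (-3)·1.7500) / (4) = 0.8125
Iteration 2:
  α = (7 - (-1)·0.8125) / (4) = 1.9531
  β = (-2 - (-3)·1.9531) / (4) = 0.9648
Iteration 3:
  α = (7 - (-1)·0.9648) / (4) = 1.9912
  β = (-2 - (-3)·1.9912) / (4) = 0.9934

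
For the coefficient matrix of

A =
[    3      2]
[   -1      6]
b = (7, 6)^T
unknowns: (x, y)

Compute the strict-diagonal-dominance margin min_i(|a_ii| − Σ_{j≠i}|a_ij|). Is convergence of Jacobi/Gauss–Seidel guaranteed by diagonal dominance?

1

row 1: |3| − (2) = 1
row 2: |6| − (1) = 5
minimum over rows = 1 → strictly diagonally dominant (convergence guaranteed)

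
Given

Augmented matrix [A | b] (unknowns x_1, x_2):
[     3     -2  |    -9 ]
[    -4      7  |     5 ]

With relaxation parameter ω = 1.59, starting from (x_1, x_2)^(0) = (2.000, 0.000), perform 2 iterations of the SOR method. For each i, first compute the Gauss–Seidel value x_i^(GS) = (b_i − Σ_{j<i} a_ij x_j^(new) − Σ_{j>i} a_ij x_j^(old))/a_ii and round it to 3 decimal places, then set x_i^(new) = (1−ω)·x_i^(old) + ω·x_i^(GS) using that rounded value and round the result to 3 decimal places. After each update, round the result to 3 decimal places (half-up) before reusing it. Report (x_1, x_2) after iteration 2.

Iteration 1:
  x_1: GS value = (-9 - (-2)·0.000) / (3) = -3.000;  x_1 ← (1−ω)·2.000 + ω·-3.000 = -5.950
  x_2: GS value = (5 - (-4)·-5.950) / (7) = -2.686;  x_2 ← (1−ω)·0.000 + ω·-2.686 = -4.271
Iteration 2:
  x_1: GS value = (-9 - (-2)·-4.271) / (3) = -5.847;  x_1 ← (1−ω)·-5.950 + ω·-5.847 = -5.786
  x_2: GS value = (5 - (-4)·-5.786) / (7) = -2.592;  x_2 ← (1−ω)·-4.271 + ω·-2.592 = -1.601

(-5.786, -1.601)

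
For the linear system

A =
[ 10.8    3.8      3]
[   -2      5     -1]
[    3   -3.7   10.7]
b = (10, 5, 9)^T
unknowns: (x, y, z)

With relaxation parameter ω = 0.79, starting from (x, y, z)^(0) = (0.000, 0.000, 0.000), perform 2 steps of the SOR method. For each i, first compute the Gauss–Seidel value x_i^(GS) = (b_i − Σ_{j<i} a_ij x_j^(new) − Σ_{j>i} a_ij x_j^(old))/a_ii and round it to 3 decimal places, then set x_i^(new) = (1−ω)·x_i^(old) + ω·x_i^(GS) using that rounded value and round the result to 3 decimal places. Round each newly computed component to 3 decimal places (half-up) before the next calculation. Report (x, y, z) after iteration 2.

(0.430, 1.264, 1.079)

Iteration 1:
  x: GS value = (10 - (3.8)·0.000 - (3)·0.000) / (10.8) = 0.926;  x ← (1−ω)·0.000 + ω·0.926 = 0.732
  y: GS value = (5 - (-2)·0.732 - (-1)·0.000) / (5) = 1.293;  y ← (1−ω)·0.000 + ω·1.293 = 1.021
  z: GS value = (9 - (3)·0.732 - (-3.7)·1.021) / (10.7) = 0.989;  z ← (1−ω)·0.000 + ω·0.989 = 0.781
Iteration 2:
  x: GS value = (10 - (3.8)·1.021 - (3)·0.781) / (10.8) = 0.350;  x ← (1−ω)·0.732 + ω·0.350 = 0.430
  y: GS value = (5 - (-2)·0.430 - (-1)·0.781) / (5) = 1.328;  y ← (1−ω)·1.021 + ω·1.328 = 1.264
  z: GS value = (9 - (3)·0.430 - (-3.7)·1.264) / (10.7) = 1.158;  z ← (1−ω)·0.781 + ω·1.158 = 1.079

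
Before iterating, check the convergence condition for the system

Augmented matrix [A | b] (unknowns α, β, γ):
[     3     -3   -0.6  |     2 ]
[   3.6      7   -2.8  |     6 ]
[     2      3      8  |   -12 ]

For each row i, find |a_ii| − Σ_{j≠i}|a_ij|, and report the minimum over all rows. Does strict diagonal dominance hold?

row 1: |3| − (3+0.6) = -0.6
row 2: |7| − (3.6+2.8) = 0.6
row 3: |8| − (2+3) = 3
minimum over rows = -0.6 → not strictly diagonally dominant

-0.6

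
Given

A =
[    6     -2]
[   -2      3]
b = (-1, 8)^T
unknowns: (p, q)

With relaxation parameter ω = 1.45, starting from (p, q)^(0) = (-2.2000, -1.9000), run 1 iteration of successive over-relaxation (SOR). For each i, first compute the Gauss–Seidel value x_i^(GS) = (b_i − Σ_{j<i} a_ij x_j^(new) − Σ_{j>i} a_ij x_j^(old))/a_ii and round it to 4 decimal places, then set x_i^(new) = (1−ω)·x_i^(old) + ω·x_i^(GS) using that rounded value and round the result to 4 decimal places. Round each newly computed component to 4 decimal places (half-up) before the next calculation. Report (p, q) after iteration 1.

(-0.1700, 4.5573)

Iteration 1:
  p: GS value = (-1 - (-2)·-1.9000) / (6) = -0.8000;  p ← (1−ω)·-2.2000 + ω·-0.8000 = -0.1700
  q: GS value = (8 - (-2)·-0.1700) / (3) = 2.5533;  q ← (1−ω)·-1.9000 + ω·2.5533 = 4.5573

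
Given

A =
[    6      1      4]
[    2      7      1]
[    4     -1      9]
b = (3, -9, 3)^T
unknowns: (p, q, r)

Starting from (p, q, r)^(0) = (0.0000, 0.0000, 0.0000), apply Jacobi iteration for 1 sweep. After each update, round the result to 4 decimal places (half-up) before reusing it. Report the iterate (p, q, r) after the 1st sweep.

Iteration 1:
  p = (3 - (1)·0.0000 - (4)·0.0000) / (6) = 0.5000
  q = (-9 - (2)·0.0000 - (1)·0.0000) / (7) = -1.2857
  r = (3 - (4)·0.0000 - (-1)·0.0000) / (9) = 0.3333

(0.5000, -1.2857, 0.3333)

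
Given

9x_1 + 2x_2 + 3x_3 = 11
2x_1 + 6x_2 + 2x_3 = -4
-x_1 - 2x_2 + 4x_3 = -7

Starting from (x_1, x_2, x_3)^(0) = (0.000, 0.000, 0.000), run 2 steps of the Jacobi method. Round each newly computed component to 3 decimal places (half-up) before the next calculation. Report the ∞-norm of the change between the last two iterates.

Iteration 1:
  x_1 = (11 - (2)·0.000 - (3)·0.000) / (9) = 1.222
  x_2 = (-4 - (2)·0.000 - (2)·0.000) / (6) = -0.667
  x_3 = (-7 - (-1)·0.000 - (-2)·0.000) / (4) = -1.750
Iteration 2:
  x_1 = (11 - (2)·-0.667 - (3)·-1.750) / (9) = 1.954
  x_2 = (-4 - (2)·1.222 - (2)·-1.750) / (6) = -0.491
  x_3 = (-7 - (-1)·1.222 - (-2)·-0.667) / (4) = -1.778
Change: (0.732, 0.176, -0.028) → max |·| = 0.732

0.732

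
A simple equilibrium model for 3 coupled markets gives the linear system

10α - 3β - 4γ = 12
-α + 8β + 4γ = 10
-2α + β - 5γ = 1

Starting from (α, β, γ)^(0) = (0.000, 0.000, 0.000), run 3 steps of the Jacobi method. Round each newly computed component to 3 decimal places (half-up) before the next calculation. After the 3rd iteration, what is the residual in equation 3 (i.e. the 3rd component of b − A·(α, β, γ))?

Iteration 1:
  α = (12 - (-3)·0.000 - (-4)·0.000) / (10) = 1.200
  β = (10 - (-1)·0.000 - (4)·0.000) / (8) = 1.250
  γ = (1 - (-2)·0.000 - (1)·0.000) / (-5) = -0.200
Iteration 2:
  α = (12 - (-3)·1.250 - (-4)·-0.200) / (10) = 1.495
  β = (10 - (-1)·1.200 - (4)·-0.200) / (8) = 1.500
  γ = (1 - (-2)·1.200 - (1)·1.250) / (-5) = -0.430
Iteration 3:
  α = (12 - (-3)·1.500 - (-4)·-0.430) / (10) = 1.478
  β = (10 - (-1)·1.495 - (4)·-0.430) / (8) = 1.652
  γ = (1 - (-2)·1.495 - (1)·1.500) / (-5) = -0.498
Residual b − A·x = (0.184, 0.254, -0.186)

-0.186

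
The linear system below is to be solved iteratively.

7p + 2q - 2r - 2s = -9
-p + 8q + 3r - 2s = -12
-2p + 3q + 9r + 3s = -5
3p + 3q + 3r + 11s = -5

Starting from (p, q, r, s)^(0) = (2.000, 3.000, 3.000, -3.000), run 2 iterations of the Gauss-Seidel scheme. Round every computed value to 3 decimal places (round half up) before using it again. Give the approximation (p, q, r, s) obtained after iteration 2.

(0.322, -1.703, -0.183, -0.028)

Iteration 1:
  p = (-9 - (2)·3.000 - (-2)·3.000 - (-2)·-3.000) / (7) = -2.143
  q = (-12 - (-1)·-2.143 - (3)·3.000 - (-2)·-3.000) / (8) = -3.643
  r = (-5 - (-2)·-2.143 - (3)·-3.643 - (3)·-3.000) / (9) = 1.183
  s = (-5 - (3)·-2.143 - (3)·-3.643 - (3)·1.183) / (11) = 0.801
Iteration 2:
  p = (-9 - (2)·-3.643 - (-2)·1.183 - (-2)·0.801) / (7) = 0.322
  q = (-12 - (-1)·0.322 - (3)·1.183 - (-2)·0.801) / (8) = -1.703
  r = (-5 - (-2)·0.322 - (3)·-1.703 - (3)·0.801) / (9) = -0.183
  s = (-5 - (3)·0.322 - (3)·-1.703 - (3)·-0.183) / (11) = -0.028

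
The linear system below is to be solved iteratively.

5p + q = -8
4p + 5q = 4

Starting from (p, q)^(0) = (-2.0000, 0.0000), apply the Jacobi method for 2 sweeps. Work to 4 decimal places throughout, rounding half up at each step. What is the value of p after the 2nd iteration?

-2.0800

Iteration 1:
  p = (-8 - (1)·0.0000) / (5) = -1.6000
  q = (4 - (4)·-2.0000) / (5) = 2.4000
Iteration 2:
  p = (-8 - (1)·2.4000) / (5) = -2.0800
  q = (4 - (4)·-1.6000) / (5) = 2.0800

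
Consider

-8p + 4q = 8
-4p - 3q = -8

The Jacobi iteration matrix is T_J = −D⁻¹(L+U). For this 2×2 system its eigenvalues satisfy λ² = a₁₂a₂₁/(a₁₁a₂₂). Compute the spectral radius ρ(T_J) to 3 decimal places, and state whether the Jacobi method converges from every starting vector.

a₁₂a₂₁/(a₁₁a₂₂) = (4)·(-4) / ((-8)·(-3)) = -0.666667
ρ = √|-0.666667| = √0.666667 = 0.816
ρ < 1, so Jacobi converges

0.816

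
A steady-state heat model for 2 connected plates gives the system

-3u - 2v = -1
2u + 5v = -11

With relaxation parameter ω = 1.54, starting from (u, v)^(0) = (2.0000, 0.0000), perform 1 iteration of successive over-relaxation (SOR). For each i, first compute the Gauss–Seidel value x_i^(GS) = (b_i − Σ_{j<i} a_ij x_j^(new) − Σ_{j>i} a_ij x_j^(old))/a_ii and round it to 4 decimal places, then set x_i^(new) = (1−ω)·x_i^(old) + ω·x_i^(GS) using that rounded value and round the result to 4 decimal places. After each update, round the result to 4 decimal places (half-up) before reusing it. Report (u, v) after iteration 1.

Iteration 1:
  u: GS value = (-1 - (-2)·0.0000) / (-3) = 0.3333;  u ← (1−ω)·2.0000 + ω·0.3333 = -0.5667
  v: GS value = (-11 - (2)·-0.5667) / (5) = -1.9733;  v ← (1−ω)·0.0000 + ω·-1.9733 = -3.0389

(-0.5667, -3.0389)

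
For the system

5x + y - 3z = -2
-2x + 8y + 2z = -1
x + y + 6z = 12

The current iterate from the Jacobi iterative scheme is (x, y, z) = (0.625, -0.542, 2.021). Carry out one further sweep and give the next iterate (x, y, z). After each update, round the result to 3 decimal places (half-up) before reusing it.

One sweep:
  x = (-2 - (1)·-0.542 - (-3)·2.021) / (5) = 0.921
  y = (-1 - (-2)·0.625 - (2)·2.021) / (8) = -0.474
  z = (12 - (1)·0.625 - (1)·-0.542) / (6) = 1.986

(0.921, -0.474, 1.986)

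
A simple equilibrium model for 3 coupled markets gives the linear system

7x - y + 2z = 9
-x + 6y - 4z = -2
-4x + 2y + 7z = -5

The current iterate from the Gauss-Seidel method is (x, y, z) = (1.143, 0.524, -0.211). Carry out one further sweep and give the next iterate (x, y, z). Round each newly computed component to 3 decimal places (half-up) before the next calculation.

One sweep:
  x = (9 - (-1)·0.524 - (2)·-0.211) / (7) = 1.421
  y = (-2 - (-1)·1.421 - (-4)·-0.211) / (6) = -0.237
  z = (-5 - (-4)·1.421 - (2)·-0.237) / (7) = 0.165

(1.421, -0.237, 0.165)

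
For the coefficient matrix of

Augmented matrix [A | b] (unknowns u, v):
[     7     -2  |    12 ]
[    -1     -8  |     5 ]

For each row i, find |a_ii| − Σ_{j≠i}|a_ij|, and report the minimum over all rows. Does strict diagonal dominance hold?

row 1: |7| − (2) = 5
row 2: |-8| − (1) = 7
minimum over rows = 5 → strictly diagonally dominant (convergence guaranteed)

5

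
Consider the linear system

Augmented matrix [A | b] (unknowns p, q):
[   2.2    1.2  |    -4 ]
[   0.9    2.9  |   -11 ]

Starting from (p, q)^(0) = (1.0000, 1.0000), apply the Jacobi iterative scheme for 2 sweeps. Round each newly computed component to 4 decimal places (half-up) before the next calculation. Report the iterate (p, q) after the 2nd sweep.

Iteration 1:
  p = (-4 - (1.2)·1.0000) / (2.2) = -2.3636
  q = (-11 - (0.9)·1.0000) / (2.9) = -4.1034
Iteration 2:
  p = (-4 - (1.2)·-4.1034) / (2.2) = 0.4200
  q = (-11 - (0.9)·-2.3636) / (2.9) = -3.0596

(0.4200, -3.0596)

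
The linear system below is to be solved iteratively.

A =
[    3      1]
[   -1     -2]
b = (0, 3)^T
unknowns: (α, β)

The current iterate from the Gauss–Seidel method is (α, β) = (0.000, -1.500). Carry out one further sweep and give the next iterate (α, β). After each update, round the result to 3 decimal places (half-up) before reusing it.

(0.500, -1.750)

One sweep:
  α = (0 - (1)·-1.500) / (3) = 0.500
  β = (3 - (-1)·0.500) / (-2) = -1.750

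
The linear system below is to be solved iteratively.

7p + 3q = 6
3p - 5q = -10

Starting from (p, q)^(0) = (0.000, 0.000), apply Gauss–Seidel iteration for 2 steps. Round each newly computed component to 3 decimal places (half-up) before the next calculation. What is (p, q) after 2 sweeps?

Iteration 1:
  p = (6 - (3)·0.000) / (7) = 0.857
  q = (-10 - (3)·0.857) / (-5) = 2.514
Iteration 2:
  p = (6 - (3)·2.514) / (7) = -0.220
  q = (-10 - (3)·-0.220) / (-5) = 1.868

(-0.220, 1.868)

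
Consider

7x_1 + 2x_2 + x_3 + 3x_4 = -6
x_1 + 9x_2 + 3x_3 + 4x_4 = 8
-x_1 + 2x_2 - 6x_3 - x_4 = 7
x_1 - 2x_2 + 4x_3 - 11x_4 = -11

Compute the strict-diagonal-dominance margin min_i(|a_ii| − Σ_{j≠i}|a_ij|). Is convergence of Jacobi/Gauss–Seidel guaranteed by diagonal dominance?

row 1: |7| − (2+1+3) = 1
row 2: |9| − (1+3+4) = 1
row 3: |-6| − (1+2+1) = 2
row 4: |-11| − (1+2+4) = 4
minimum over rows = 1 → strictly diagonally dominant (convergence guaranteed)

1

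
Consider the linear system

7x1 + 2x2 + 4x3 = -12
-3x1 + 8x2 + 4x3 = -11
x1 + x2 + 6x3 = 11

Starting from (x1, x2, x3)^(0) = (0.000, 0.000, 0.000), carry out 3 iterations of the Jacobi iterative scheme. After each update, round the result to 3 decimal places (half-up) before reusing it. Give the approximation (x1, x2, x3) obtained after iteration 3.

(-2.218, -3.437, 2.717)

Iteration 1:
  x1 = (-12 - (2)·0.000 - (4)·0.000) / (7) = -1.714
  x2 = (-11 - (-3)·0.000 - (4)·0.000) / (8) = -1.375
  x3 = (11 - (1)·0.000 - (1)·0.000) / (6) = 1.833
Iteration 2:
  x1 = (-12 - (2)·-1.375 - (4)·1.833) / (7) = -2.369
  x2 = (-11 - (-3)·-1.714 - (4)·1.833) / (8) = -2.934
  x3 = (11 - (1)·-1.714 - (1)·-1.375) / (6) = 2.348
Iteration 3:
  x1 = (-12 - (2)·-2.934 - (4)·2.348) / (7) = -2.218
  x2 = (-11 - (-3)·-2.369 - (4)·2.348) / (8) = -3.437
  x3 = (11 - (1)·-2.369 - (1)·-2.934) / (6) = 2.717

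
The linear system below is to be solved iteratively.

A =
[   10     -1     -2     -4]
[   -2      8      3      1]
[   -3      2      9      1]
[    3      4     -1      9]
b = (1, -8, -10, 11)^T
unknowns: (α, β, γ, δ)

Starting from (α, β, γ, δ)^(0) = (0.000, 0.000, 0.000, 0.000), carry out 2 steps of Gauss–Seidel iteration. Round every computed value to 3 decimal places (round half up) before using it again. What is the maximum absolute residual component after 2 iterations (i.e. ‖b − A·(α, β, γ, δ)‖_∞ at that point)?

0.878

Iteration 1:
  α = (1 - (-1)·0.000 - (-2)·0.000 - (-4)·0.000) / (10) = 0.100
  β = (-8 - (-2)·0.100 - (3)·0.000 - (1)·0.000) / (8) = -0.975
  γ = (-10 - (-3)·0.100 - (2)·-0.975 - (1)·0.000) / (9) = -0.861
  δ = (11 - (3)·0.100 - (4)·-0.975 - (-1)·-0.861) / (9) = 1.527
Iteration 2:
  α = (1 - (-1)·-0.975 - (-2)·-0.861 - (-4)·1.527) / (10) = 0.441
  β = (-8 - (-2)·0.441 - (3)·-0.861 - (1)·1.527) / (8) = -0.758
  γ = (-10 - (-3)·0.441 - (2)·-0.758 - (1)·1.527) / (9) = -0.965
  δ = (11 - (3)·0.441 - (4)·-0.758 - (-1)·-0.965) / (9) = 1.305
Residual b − A·x = (-0.878, 0.536, 0.219, -0.001); ∞-norm = 0.878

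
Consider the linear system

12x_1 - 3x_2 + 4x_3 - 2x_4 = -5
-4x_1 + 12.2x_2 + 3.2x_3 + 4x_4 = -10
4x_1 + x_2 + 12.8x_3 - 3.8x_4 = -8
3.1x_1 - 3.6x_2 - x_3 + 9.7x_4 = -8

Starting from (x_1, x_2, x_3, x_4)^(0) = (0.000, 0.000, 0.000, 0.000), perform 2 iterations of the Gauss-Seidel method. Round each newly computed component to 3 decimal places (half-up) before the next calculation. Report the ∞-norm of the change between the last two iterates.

0.375

Iteration 1:
  x_1 = (-5 - (-3)·0.000 - (4)·0.000 - (-2)·0.000) / (12) = -0.417
  x_2 = (-10 - (-4)·-0.417 - (3.2)·0.000 - (4)·0.000) / (12.2) = -0.956
  x_3 = (-8 - (4)·-0.417 - (1)·-0.956 - (-3.8)·0.000) / (12.8) = -0.420
  x_4 = (-8 - (3.1)·-0.417 - (-3.6)·-0.956 - (-1)·-0.420) / (9.7) = -1.090
Iteration 2:
  x_1 = (-5 - (-3)·-0.956 - (4)·-0.420 - (-2)·-1.090) / (12) = -0.697
  x_2 = (-10 - (-4)·-0.697 - (3.2)·-0.420 - (4)·-1.090) / (12.2) = -0.581
  x_3 = (-8 - (4)·-0.697 - (1)·-0.581 - (-3.8)·-1.090) / (12.8) = -0.685
  x_4 = (-8 - (3.1)·-0.697 - (-3.6)·-0.581 - (-1)·-0.685) / (9.7) = -0.888
Change: (-0.280, 0.375, -0.265, 0.202) → max |·| = 0.375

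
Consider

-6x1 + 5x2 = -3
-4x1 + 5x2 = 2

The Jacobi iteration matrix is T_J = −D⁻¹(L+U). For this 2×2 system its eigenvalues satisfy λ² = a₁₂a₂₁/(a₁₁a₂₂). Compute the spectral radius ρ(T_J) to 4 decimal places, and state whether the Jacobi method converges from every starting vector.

0.8165

a₁₂a₂₁/(a₁₁a₂₂) = (5)·(-4) / ((-6)·(5)) = 0.666667
ρ = √|0.666667| = √0.666667 = 0.8165
ρ < 1, so Jacobi converges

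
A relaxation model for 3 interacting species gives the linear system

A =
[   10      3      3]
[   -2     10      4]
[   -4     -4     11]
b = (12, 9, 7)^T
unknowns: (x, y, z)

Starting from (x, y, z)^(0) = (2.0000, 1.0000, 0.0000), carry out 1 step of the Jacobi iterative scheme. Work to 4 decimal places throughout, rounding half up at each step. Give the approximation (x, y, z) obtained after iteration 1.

(0.9000, 1.3000, 1.7273)

Iteration 1:
  x = (12 - (3)·1.0000 - (3)·0.0000) / (10) = 0.9000
  y = (9 - (-2)·2.0000 - (4)·0.0000) / (10) = 1.3000
  z = (7 - (-4)·2.0000 - (-4)·1.0000) / (11) = 1.7273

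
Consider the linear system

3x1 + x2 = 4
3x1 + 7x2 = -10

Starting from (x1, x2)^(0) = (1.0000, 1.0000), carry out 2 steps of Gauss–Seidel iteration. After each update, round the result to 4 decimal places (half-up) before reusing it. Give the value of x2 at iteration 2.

-2.2653

Iteration 1:
  x1 = (4 - (1)·1.0000) / (3) = 1.0000
  x2 = (-10 - (3)·1.0000) / (7) = -1.8571
Iteration 2:
  x1 = (4 - (1)·-1.8571) / (3) = 1.9524
  x2 = (-10 - (3)·1.9524) / (7) = -2.2653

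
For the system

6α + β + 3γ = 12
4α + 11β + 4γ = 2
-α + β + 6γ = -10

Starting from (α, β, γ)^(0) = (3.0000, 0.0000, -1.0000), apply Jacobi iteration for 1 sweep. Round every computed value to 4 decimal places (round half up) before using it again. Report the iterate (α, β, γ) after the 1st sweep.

Iteration 1:
  α = (12 - (1)·0.0000 - (3)·-1.0000) / (6) = 2.5000
  β = (2 - (4)·3.0000 - (4)·-1.0000) / (11) = -0.5455
  γ = (-10 - (-1)·3.0000 - (1)·0.0000) / (6) = -1.1667

(2.5000, -0.5455, -1.1667)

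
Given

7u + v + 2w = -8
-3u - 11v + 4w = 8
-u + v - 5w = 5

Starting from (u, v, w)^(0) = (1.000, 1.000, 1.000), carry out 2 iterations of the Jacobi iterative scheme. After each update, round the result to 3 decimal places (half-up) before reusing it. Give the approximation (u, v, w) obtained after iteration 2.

(-0.766, -0.662, -0.813)

Iteration 1:
  u = (-8 - (1)·1.000 - (2)·1.000) / (7) = -1.571
  v = (8 - (-3)·1.000 - (4)·1.000) / (-11) = -0.636
  w = (5 - (-1)·1.000 - (1)·1.000) / (-5) = -1.000
Iteration 2:
  u = (-8 - (1)·-0.636 - (2)·-1.000) / (7) = -0.766
  v = (8 - (-3)·-1.571 - (4)·-1.000) / (-11) = -0.662
  w = (5 - (-1)·-1.571 - (1)·-0.636) / (-5) = -0.813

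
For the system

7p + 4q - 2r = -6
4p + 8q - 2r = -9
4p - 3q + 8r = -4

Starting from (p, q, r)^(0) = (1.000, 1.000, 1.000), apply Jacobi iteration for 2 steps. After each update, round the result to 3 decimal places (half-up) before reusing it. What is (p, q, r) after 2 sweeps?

Iteration 1:
  p = (-6 - (4)·1.000 - (-2)·1.000) / (7) = -1.143
  q = (-9 - (4)·1.000 - (-2)·1.000) / (8) = -1.375
  r = (-4 - (4)·1.000 - (-3)·1.000) / (8) = -0.625
Iteration 2:
  p = (-6 - (4)·-1.375 - (-2)·-0.625) / (7) = -0.250
  q = (-9 - (4)·-1.143 - (-2)·-0.625) / (8) = -0.710
  r = (-4 - (4)·-1.143 - (-3)·-1.375) / (8) = -0.444

(-0.250, -0.710, -0.444)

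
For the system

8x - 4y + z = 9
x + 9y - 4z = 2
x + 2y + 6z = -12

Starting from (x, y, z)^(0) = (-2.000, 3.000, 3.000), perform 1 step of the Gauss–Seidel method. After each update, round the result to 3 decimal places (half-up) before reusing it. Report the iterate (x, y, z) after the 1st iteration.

(2.250, 1.306, -2.810)

Iteration 1:
  x = (9 - (-4)·3.000 - (1)·3.000) / (8) = 2.250
  y = (2 - (1)·2.250 - (-4)·3.000) / (9) = 1.306
  z = (-12 - (1)·2.250 - (2)·1.306) / (6) = -2.810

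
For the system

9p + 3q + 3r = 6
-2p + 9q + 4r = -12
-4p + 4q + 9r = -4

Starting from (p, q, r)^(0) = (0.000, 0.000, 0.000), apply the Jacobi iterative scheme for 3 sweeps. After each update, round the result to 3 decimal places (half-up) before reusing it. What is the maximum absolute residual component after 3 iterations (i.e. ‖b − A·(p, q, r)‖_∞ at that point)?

1.261

Iteration 1:
  p = (6 - (3)·0.000 - (3)·0.000) / (9) = 0.667
  q = (-12 - (-2)·0.000 - (4)·0.000) / (9) = -1.333
  r = (-4 - (-4)·0.000 - (4)·0.000) / (9) = -0.444
Iteration 2:
  p = (6 - (3)·-1.333 - (3)·-0.444) / (9) = 1.259
  q = (-12 - (-2)·0.667 - (4)·-0.444) / (9) = -0.988
  r = (-4 - (-4)·0.667 - (4)·-1.333) / (9) = 0.444
Iteration 3:
  p = (6 - (3)·-0.988 - (3)·0.444) / (9) = 0.848
  q = (-12 - (-2)·1.259 - (4)·0.444) / (9) = -1.251
  r = (-4 - (-4)·1.259 - (4)·-0.988) / (9) = 0.554
Residual b − A·x = (0.459, -1.261, -0.590); ∞-norm = 1.261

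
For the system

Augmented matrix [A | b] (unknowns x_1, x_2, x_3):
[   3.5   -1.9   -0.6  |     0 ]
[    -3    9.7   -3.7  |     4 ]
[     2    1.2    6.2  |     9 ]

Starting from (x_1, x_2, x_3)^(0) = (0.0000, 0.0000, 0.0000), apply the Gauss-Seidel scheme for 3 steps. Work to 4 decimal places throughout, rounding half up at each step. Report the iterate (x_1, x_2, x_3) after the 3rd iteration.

Iteration 1:
  x_1 = (0 - (-1.9)·0.0000 - (-0.6)·0.0000) / (3.5) = 0.0000
  x_2 = (4 - (-3)·0.0000 - (-3.7)·0.0000) / (9.7) = 0.4124
  x_3 = (9 - (2)·0.0000 - (1.2)·0.4124) / (6.2) = 1.3718
Iteration 2:
  x_1 = (0 - (-1.9)·0.4124 - (-0.6)·1.3718) / (3.5) = 0.4590
  x_2 = (4 - (-3)·0.4590 - (-3.7)·1.3718) / (9.7) = 1.0776
  x_3 = (9 - (2)·0.4590 - (1.2)·1.0776) / (6.2) = 1.0950
Iteration 3:
  x_1 = (0 - (-1.9)·1.0776 - (-0.6)·1.0950) / (3.5) = 0.7727
  x_2 = (4 - (-3)·0.7727 - (-3.7)·1.0950) / (9.7) = 1.0690
  x_3 = (9 - (2)·0.7727 - (1.2)·1.0690) / (6.2) = 0.9955

(0.7727, 1.0690, 0.9955)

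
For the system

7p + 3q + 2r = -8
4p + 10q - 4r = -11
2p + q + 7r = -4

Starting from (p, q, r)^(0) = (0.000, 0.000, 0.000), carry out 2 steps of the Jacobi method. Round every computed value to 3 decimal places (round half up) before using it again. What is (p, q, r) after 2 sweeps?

(-0.508, -0.871, -0.088)

Iteration 1:
  p = (-8 - (3)·0.000 - (2)·0.000) / (7) = -1.143
  q = (-11 - (4)·0.000 - (-4)·0.000) / (10) = -1.100
  r = (-4 - (2)·0.000 - (1)·0.000) / (7) = -0.571
Iteration 2:
  p = (-8 - (3)·-1.100 - (2)·-0.571) / (7) = -0.508
  q = (-11 - (4)·-1.143 - (-4)·-0.571) / (10) = -0.871
  r = (-4 - (2)·-1.143 - (1)·-1.100) / (7) = -0.088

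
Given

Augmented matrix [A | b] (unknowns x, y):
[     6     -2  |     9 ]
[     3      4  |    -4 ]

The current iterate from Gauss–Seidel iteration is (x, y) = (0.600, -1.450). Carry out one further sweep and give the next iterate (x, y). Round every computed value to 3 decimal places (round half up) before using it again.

One sweep:
  x = (9 - (-2)·-1.450) / (6) = 1.017
  y = (-4 - (3)·1.017) / (4) = -1.763

(1.017, -1.763)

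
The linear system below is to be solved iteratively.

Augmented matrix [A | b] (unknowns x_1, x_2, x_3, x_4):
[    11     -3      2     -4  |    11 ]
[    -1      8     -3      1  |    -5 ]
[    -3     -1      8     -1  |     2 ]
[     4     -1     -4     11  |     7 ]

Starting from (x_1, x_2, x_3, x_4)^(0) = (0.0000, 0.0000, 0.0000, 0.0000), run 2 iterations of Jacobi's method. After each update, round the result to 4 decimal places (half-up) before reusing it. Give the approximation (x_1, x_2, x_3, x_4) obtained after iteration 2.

(1.0155, -0.4858, 0.6264, 0.3068)

Iteration 1:
  x_1 = (11 - (-3)·0.0000 - (2)·0.0000 - (-4)·0.0000) / (11) = 1.0000
  x_2 = (-5 - (-1)·0.0000 - (-3)·0.0000 - (1)·0.0000) / (8) = -0.6250
  x_3 = (2 - (-3)·0.0000 - (-1)·0.0000 - (-1)·0.0000) / (8) = 0.2500
  x_4 = (7 - (4)·0.0000 - (-1)·0.0000 - (-4)·0.0000) / (11) = 0.6364
Iteration 2:
  x_1 = (11 - (-3)·-0.6250 - (2)·0.2500 - (-4)·0.6364) / (11) = 1.0155
  x_2 = (-5 - (-1)·1.0000 - (-3)·0.2500 - (1)·0.6364) / (8) = -0.4858
  x_3 = (2 - (-3)·1.0000 - (-1)·-0.6250 - (-1)·0.6364) / (8) = 0.6264
  x_4 = (7 - (4)·1.0000 - (-1)·-0.6250 - (-4)·0.2500) / (11) = 0.3068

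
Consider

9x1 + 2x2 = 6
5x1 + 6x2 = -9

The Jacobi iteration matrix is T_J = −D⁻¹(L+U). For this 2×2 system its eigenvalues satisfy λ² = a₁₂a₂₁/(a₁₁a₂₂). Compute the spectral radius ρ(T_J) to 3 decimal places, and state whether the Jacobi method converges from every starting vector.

a₁₂a₂₁/(a₁₁a₂₂) = (2)·(5) / ((9)·(6)) = 0.185185
ρ = √|0.185185| = √0.185185 = 0.430
ρ < 1, so Jacobi converges

0.430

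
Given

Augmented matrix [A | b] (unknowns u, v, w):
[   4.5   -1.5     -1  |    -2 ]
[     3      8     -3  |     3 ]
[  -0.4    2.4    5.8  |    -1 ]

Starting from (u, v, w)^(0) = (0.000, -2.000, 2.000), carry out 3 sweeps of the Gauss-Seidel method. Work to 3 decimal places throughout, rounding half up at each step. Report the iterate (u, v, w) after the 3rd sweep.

Iteration 1:
  u = (-2 - (-1.5)·-2.000 - (-1)·2.000) / (4.5) = -0.667
  v = (3 - (3)·-0.667 - (-3)·2.000) / (8) = 1.375
  w = (-1 - (-0.4)·-0.667 - (2.4)·1.375) / (5.8) = -0.787
Iteration 2:
  u = (-2 - (-1.5)·1.375 - (-1)·-0.787) / (4.5) = -0.161
  v = (3 - (3)·-0.161 - (-3)·-0.787) / (8) = 0.140
  w = (-1 - (-0.4)·-0.161 - (2.4)·0.140) / (5.8) = -0.241
Iteration 3:
  u = (-2 - (-1.5)·0.140 - (-1)·-0.241) / (4.5) = -0.451
  v = (3 - (3)·-0.451 - (-3)·-0.241) / (8) = 0.454
  w = (-1 - (-0.4)·-0.451 - (2.4)·0.454) / (5.8) = -0.391

(-0.451, 0.454, -0.391)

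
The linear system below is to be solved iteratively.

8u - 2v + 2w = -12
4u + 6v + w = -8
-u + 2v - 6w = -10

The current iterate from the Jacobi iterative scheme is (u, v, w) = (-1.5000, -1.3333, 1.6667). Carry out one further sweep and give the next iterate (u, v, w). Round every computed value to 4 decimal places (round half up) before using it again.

One sweep:
  u = (-12 - (-2)·-1.3333 - (2)·1.6667) / (8) = -2.2500
  v = (-8 - (4)·-1.5000 - (1)·1.6667) / (6) = -0.6111
  w = (-10 - (-1)·-1.5000 - (2)·-1.3333) / (-6) = 1.4722

(-2.2500, -0.6111, 1.4722)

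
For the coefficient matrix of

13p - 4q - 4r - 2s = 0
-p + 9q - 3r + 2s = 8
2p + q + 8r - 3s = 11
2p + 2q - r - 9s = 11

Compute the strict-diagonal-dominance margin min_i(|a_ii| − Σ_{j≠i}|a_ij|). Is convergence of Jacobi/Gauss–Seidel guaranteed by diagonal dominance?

2

row 1: |13| − (4+4+2) = 3
row 2: |9| − (1+3+2) = 3
row 3: |8| − (2+1+3) = 2
row 4: |-9| − (2+2+1) = 4
minimum over rows = 2 → strictly diagonally dominant (convergence guaranteed)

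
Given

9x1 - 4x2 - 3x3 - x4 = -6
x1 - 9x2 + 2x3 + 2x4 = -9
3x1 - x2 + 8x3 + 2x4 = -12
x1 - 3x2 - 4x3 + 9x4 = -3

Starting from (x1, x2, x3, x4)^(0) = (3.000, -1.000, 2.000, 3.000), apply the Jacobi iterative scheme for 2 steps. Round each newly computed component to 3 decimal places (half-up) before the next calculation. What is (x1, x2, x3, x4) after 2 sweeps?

(-0.759, 0.185, -1.125, -1.062)

Iteration 1:
  x1 = (-6 - (-4)·-1.000 - (-3)·2.000 - (-1)·3.000) / (9) = -0.111
  x2 = (-9 - (1)·3.000 - (2)·2.000 - (2)·3.000) / (-9) = 2.444
  x3 = (-12 - (3)·3.000 - (-1)·-1.000 - (2)·3.000) / (8) = -3.500
  x4 = (-3 - (1)·3.000 - (-3)·-1.000 - (-4)·2.000) / (9) = -0.111
Iteration 2:
  x1 = (-6 - (-4)·2.444 - (-3)·-3.500 - (-1)·-0.111) / (9) = -0.759
  x2 = (-9 - (1)·-0.111 - (2)·-3.500 - (2)·-0.111) / (-9) = 0.185
  x3 = (-12 - (3)·-0.111 - (-1)·2.444 - (2)·-0.111) / (8) = -1.125
  x4 = (-3 - (1)·-0.111 - (-3)·2.444 - (-4)·-3.500) / (9) = -1.062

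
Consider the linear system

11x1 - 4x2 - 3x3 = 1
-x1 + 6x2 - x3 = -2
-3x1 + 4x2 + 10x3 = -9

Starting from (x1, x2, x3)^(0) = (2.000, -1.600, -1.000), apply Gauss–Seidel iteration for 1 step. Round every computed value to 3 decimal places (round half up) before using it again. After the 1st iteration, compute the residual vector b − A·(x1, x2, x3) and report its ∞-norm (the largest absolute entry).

4.262

Iteration 1:
  x1 = (1 - (-4)·-1.600 - (-3)·-1.000) / (11) = -0.764
  x2 = (-2 - (-1)·-0.764 - (-1)·-1.000) / (6) = -0.627
  x3 = (-9 - (-3)·-0.764 - (4)·-0.627) / (10) = -0.878
Residual b − A·x = (4.262, 0.120, -0.004); ∞-norm = 4.262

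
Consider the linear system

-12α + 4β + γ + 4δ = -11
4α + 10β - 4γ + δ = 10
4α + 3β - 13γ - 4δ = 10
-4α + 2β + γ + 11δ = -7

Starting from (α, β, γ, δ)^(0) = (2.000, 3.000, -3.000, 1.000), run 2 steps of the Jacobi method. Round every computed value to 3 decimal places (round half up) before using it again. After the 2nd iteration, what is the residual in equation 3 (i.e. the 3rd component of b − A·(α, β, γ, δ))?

3.535

Iteration 1:
  α = (-11 - (4)·3.000 - (1)·-3.000 - (4)·1.000) / (-12) = 2.000
  β = (10 - (4)·2.000 - (-4)·-3.000 - (1)·1.000) / (10) = -1.100
  γ = (10 - (4)·2.000 - (3)·3.000 - (-4)·1.000) / (-13) = 0.231
  δ = (-7 - (-4)·2.000 - (2)·3.000 - (1)·-3.000) / (11) = -0.182
Iteration 2:
  α = (-11 - (4)·-1.100 - (1)·0.231 - (4)·-0.182) / (-12) = 0.509
  β = (10 - (4)·2.000 - (-4)·0.231 - (1)·-0.182) / (10) = 0.311
  γ = (10 - (4)·2.000 - (3)·-1.100 - (-4)·-0.182) / (-13) = -0.352
  δ = (-7 - (-4)·2.000 - (2)·-1.100 - (1)·0.231) / (11) = 0.270
Residual b − A·x = (-6.864, 3.176, 3.535, -8.204)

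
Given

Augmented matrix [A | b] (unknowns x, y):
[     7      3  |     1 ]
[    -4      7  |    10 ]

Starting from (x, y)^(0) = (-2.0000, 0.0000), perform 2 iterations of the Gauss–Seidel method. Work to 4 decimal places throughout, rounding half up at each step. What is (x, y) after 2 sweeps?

Iteration 1:
  x = (1 - (3)·0.0000) / (7) = 0.1429
  y = (10 - (-4)·0.1429) / (7) = 1.5102
Iteration 2:
  x = (1 - (3)·1.5102) / (7) = -0.5044
  y = (10 - (-4)·-0.5044) / (7) = 1.1403

(-0.5044, 1.1403)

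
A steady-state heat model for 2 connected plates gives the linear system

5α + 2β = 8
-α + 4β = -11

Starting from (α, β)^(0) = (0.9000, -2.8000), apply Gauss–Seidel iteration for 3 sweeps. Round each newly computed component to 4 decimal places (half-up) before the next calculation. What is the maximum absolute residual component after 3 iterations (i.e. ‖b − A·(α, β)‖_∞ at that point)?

Iteration 1:
  α = (8 - (2)·-2.8000) / (5) = 2.7200
  β = (-11 - (-1)·2.7200) / (4) = -2.0700
Iteration 2:
  α = (8 - (2)·-2.0700) / (5) = 2.4280
  β = (-11 - (-1)·2.4280) / (4) = -2.1430
Iteration 3:
  α = (8 - (2)·-2.1430) / (5) = 2.4572
  β = (-11 - (-1)·2.4572) / (4) = -2.1357
Residual b − A·x = (-0.0146, 0.0000); ∞-norm = 0.0146

0.0146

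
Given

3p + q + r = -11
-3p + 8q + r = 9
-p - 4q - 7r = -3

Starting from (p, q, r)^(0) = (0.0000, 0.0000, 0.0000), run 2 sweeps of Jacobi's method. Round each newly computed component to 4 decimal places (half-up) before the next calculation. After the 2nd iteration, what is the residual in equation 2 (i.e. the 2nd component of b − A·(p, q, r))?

Iteration 1:
  p = (-11 - (1)·0.0000 - (1)·0.0000) / (3) = -3.6667
  q = (9 - (-3)·0.0000 - (1)·0.0000) / (8) = 1.1250
  r = (-3 - (-1)·0.0000 - (-4)·0.0000) / (-7) = 0.4286
Iteration 2:
  p = (-11 - (1)·1.1250 - (1)·0.4286) / (3) = -4.1845
  q = (9 - (-3)·-3.6667 - (1)·0.4286) / (8) = -0.3036
  r = (-3 - (-1)·-3.6667 - (-4)·1.1250) / (-7) = 0.3095
Residual b − A·x = (1.5476, -1.4342, -6.2324)

-1.4342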